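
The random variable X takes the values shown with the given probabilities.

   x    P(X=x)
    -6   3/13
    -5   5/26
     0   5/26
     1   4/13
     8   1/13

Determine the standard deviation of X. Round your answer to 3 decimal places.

4.040

E[X] = -37/26, E[X²] = 477/26
Var(X) = E[X²] − (E[X])² = 477/26 − 1369/676 = 11033/676
SD(X) = √(11033/676) ≈ 4.040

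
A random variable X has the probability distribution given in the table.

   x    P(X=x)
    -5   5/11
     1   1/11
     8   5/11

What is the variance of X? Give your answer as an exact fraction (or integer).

4650/121

E[X] = (5/11)·(-5) + (1/11)·1 + (5/11)·8 = 16/11
E[X²] = (5/11)·25 + (1/11)·1 + (5/11)·64 = 446/11
Var(X) = 446/11 − (16/11)² = 4650/121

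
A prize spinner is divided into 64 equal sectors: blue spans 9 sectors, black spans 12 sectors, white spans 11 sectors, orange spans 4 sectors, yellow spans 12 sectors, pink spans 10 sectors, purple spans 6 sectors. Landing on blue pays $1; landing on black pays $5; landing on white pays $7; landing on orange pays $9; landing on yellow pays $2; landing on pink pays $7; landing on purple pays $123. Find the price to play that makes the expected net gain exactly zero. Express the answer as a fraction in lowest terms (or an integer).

507/32 dollars

E[payout] = (9/64)·1 + (12/64)·5 + (11/64)·7 + (4/64)·9 + (12/64)·2 + (10/64)·7 + (6/64)·123 = 507/32
Fair fee = E[payout] = 507/32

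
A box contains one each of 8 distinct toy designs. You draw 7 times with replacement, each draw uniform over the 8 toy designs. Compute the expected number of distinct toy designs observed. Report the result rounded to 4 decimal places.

Let Xⱼ=1 if type j appears at least once. P(Xⱼ=1) = 1 − ((8−1)/8)^7 = 1273609/2097152.
E[#distinct] = 8·1273609/2097152 = 1273609/262144.
≈ 4.8584

4.8584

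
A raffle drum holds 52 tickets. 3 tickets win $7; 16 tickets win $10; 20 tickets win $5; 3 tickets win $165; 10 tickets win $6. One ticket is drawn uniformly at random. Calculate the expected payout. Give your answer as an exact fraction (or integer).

E[payout] = (3/52)·7 + (16/52)·10 + (20/52)·5 + (3/52)·165 + (10/52)·6 = 209/13

209/13 dollars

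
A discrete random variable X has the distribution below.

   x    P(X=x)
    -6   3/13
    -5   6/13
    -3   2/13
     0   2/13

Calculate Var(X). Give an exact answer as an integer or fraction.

672/169

E[X] = (3/13)·(-6) + (6/13)·(-5) + (2/13)·(-3) + (2/13)·0 = -54/13
E[X²] = (3/13)·36 + (6/13)·25 + (2/13)·9 + (2/13)·0 = 276/13
Var(X) = 276/13 − (-54/13)² = 672/169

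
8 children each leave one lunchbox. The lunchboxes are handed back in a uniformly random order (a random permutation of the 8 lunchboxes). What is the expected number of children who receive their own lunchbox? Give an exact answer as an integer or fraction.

1

Let Xᵢ = 1 if person i gets their own lunchbox. For each i, P(Xᵢ=1) = 1/8.
By linearity of expectation, E[X₁+…+X_8] = 8·(1/8) = 1.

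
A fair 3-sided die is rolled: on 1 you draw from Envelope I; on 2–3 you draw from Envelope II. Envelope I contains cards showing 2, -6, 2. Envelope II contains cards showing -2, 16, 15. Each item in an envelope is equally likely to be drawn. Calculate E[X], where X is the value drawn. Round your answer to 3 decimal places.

E[X | Envelope I] = (2 − 6 + 2)/3 = -2/3
E[X | Envelope II] = (-2 + 16 + 15)/3 = 29/3
E[X] = (1/3)·(-2/3) + (2/3)·29/3 = 56/9 ≈ 6.222

6.222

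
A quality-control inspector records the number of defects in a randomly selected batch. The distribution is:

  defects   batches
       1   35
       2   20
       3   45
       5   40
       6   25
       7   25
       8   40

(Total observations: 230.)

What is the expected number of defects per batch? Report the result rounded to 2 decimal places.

4.59

Total = 230, so P(defects=1) = 35/230, etc.
E[X] = (7/46)·1 + (2/23)·2 + (9/46)·3 + (4/23)·5 + (5/46)·6 + (5/46)·7 + (4/23)·8
     = 211/46 ≈ 4.59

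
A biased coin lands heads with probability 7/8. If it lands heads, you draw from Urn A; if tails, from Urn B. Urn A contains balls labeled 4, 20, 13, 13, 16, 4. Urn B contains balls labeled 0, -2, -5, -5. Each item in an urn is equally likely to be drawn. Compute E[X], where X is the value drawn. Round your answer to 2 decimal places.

9.83

E[X | Urn A] = (4 + 20 + 13 + 13 + 16 + 4)/6 = 35/3
E[X | Urn B] = (0 − 2 − 5 − 5)/4 = -3
E[X] = (7/8)·35/3 + (1/8)·(-3) = 59/6 ≈ 9.83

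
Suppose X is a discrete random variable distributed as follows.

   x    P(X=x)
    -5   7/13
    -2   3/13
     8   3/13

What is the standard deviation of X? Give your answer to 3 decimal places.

E[X] = -17/13, E[X²] = 379/13
Var(X) = E[X²] − (E[X])² = 379/13 − 289/169 = 4638/169
SD(X) = √(4638/169) ≈ 5.239

5.239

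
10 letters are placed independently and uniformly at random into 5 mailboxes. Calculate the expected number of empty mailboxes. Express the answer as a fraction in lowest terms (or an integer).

1048576/1953125

Let Xⱼ=1 if mailbox j is empty. P(Xⱼ=1) = ((5-1)/5)^10 = 1048576/9765625.
By linearity, E[#empty] = 5·1048576/9765625 = 1048576/1953125.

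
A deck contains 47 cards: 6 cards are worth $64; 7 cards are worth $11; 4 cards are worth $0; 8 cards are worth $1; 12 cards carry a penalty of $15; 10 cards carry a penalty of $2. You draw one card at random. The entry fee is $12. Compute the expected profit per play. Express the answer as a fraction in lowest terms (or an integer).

E[payout] = (6/47)·64 + (7/47)·11 + (4/47)·0 + (8/47)·1 + (12/47)·(-15) + (10/47)·(-2) = 269/47
Expected profit = 269/47 − 12 = -295/47

-295/47 dollars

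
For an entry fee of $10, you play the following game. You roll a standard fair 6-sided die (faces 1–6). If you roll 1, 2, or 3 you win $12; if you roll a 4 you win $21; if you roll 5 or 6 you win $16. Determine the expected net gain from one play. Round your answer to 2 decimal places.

$4.83

E[payout] = (1/2)·12 + (1/3)·16 + (1/6)·21 = 89/6
Expected profit = 89/6 − 10 = 29/6 ≈ $4.83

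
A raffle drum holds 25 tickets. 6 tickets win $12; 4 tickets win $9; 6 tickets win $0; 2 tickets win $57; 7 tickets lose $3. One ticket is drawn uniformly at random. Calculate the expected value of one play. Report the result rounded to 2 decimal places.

E[payout] = (6/25)·12 + (4/25)·9 + (6/25)·0 + (2/25)·57 + (7/25)·(-3) = 201/25
≈ $8.04

$8.04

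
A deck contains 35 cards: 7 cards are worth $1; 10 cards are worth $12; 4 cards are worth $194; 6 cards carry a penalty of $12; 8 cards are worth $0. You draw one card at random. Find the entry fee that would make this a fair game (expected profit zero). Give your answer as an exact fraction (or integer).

831/35 dollars

E[payout] = (7/35)·1 + (10/35)·12 + (4/35)·194 + (6/35)·(-12) + (8/35)·0 = 831/35
Fair fee = E[payout] = 831/35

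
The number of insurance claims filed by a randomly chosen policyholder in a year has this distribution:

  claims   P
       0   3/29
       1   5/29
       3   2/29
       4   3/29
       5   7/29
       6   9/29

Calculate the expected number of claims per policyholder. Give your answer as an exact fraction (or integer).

E[X] = (3/29)·0 + (5/29)·1 + (2/29)·3 + (3/29)·4 + (7/29)·5 + (9/29)·6
     = 112/29

112/29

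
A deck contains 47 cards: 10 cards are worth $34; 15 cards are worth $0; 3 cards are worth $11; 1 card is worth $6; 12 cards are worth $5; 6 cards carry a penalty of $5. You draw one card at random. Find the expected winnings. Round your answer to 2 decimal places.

E[payout] = (10/47)·34 + (15/47)·0 + (3/47)·11 + (1/47)·6 + (12/47)·5 + (6/47)·(-5) = 409/47
≈ $8.70

$8.70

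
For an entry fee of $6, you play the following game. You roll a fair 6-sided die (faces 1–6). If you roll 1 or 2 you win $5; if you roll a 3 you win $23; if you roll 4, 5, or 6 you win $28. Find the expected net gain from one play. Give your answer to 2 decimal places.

E[payout] = (1/3)·5 + (1/6)·23 + (1/2)·28 = 39/2
Expected profit = 39/2 − 6 = 27/2 ≈ $13.50

$13.50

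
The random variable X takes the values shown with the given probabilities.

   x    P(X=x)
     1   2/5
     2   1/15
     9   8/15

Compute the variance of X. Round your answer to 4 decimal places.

15.4222

E[X] = (2/5)·1 + (1/15)·2 + (8/15)·9 = 16/3
E[X²] = (2/5)·1 + (1/15)·4 + (8/15)·81 = 658/15
Var(X) = 658/15 − (16/3)² = 694/45 ≈ 15.4222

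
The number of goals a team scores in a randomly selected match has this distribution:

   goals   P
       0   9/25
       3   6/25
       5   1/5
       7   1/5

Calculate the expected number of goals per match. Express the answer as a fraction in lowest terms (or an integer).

78/25

E[X] = (9/25)·0 + (6/25)·3 + (1/5)·5 + (1/5)·7
     = 78/25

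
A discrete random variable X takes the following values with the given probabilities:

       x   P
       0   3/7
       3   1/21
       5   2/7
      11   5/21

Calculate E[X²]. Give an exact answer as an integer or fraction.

E[X²] = (3/7)·0 + (1/21)·9 + (2/7)·25 + (5/21)·121
     = 764/21

764/21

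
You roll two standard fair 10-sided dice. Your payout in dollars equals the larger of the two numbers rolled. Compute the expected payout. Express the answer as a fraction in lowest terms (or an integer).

Distribution of the larger of the two numbers rolled: 1 w.p. 1/100, 2 w.p. 3/100, 3 w.p. 1/20, 4 w.p. 7/100, 5 w.p. 9/100, 6 w.p. 11/100, …
E[payout] = (1/100)·1 + (3/100)·2 + (1/20)·3 + (7/100)·4 + (9/100)·5 + (11/100)·6 + (13/100)·7 + (3/20)·8 + (17/100)·9 + (19/100)·10 = 143/20

143/20 dollars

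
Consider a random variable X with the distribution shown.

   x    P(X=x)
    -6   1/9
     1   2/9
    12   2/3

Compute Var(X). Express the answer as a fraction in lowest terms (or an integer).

E[X] = (1/9)·(-6) + (2/9)·1 + (2/3)·12 = 68/9
E[X²] = (1/9)·36 + (2/9)·1 + (2/3)·144 = 902/9
Var(X) = 902/9 − (68/9)² = 3494/81

3494/81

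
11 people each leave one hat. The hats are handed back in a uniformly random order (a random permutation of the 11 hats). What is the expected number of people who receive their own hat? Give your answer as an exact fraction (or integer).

Let Xᵢ = 1 if person i gets their own hat. For each i, P(Xᵢ=1) = 1/11.
By linearity of expectation, E[X₁+…+X_11] = 11·(1/11) = 1.

1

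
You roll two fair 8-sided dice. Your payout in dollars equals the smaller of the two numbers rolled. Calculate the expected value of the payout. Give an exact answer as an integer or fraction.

Distribution of the smaller of the two numbers rolled: 1 w.p. 15/64, 2 w.p. 13/64, 3 w.p. 11/64, 4 w.p. 9/64, 5 w.p. 7/64, 6 w.p. 5/64, …
E[payout] = (15/64)·1 + (13/64)·2 + (11/64)·3 + (9/64)·4 + (7/64)·5 + (5/64)·6 + (3/64)·7 + (1/64)·8 = 51/16

51/16 dollars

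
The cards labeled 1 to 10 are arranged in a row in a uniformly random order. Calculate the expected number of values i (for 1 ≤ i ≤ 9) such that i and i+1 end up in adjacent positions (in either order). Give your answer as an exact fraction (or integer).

9/5

For each i ∈ {1,…,9}, let Xᵢ = 1 if i and i+1 are adjacent. P(Xᵢ=1) = 2·(10−1)!/10! = 2/10.
By linearity, E[ΣXᵢ] = (9)·(2/10) = 9/5.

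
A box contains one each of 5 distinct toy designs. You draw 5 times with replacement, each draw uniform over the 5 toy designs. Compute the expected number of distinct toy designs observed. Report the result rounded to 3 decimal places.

Let Xⱼ=1 if type j appears at least once. P(Xⱼ=1) = 1 − ((5−1)/5)^5 = 2101/3125.
E[#distinct] = 5·2101/3125 = 2101/625.
≈ 3.362

3.362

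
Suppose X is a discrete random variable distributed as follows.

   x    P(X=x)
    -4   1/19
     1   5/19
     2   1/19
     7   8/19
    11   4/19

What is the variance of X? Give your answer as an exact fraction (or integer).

E[X] = (1/19)·(-4) + (5/19)·1 + (1/19)·2 + (8/19)·7 + (4/19)·11 = 103/19
E[X²] = (1/19)·16 + (5/19)·1 + (1/19)·4 + (8/19)·49 + (4/19)·121 = 901/19
Var(X) = 901/19 − (103/19)² = 6510/361

6510/361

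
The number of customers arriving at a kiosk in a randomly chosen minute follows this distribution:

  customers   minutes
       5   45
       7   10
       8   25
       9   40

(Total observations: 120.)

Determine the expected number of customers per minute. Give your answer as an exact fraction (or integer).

Total = 120, so P(customers=5) = 45/120, etc.
E[X] = (3/8)·5 + (1/12)·7 + (5/24)·8 + (1/3)·9
     = 57/8

57/8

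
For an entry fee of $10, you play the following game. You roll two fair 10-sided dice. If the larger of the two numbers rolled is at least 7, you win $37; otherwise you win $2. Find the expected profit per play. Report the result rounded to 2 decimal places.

$14.40

E[payout] = (9/25)·2 + (16/25)·37 = 122/5
Expected profit = 122/5 − 10 = 72/5 ≈ $14.40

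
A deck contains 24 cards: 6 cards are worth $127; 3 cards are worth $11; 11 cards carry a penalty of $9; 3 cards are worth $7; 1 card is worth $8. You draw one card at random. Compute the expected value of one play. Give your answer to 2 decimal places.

$30.21

E[payout] = (6/24)·127 + (3/24)·11 + (11/24)·(-9) + (3/24)·7 + (1/24)·8 = 725/24
≈ $30.21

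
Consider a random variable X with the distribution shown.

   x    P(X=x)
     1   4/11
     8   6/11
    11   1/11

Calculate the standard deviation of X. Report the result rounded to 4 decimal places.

3.6703

E[X] = 63/11, E[X²] = 509/11
Var(X) = E[X²] − (E[X])² = 509/11 − 3969/121 = 1630/121
SD(X) = √(1630/121) ≈ 3.6703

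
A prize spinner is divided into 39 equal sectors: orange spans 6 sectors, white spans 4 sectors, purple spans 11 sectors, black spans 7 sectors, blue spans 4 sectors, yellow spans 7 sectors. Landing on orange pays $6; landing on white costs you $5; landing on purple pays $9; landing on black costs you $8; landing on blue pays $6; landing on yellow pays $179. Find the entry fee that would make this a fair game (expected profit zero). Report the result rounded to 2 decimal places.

$34.26

E[payout] = (6/39)·6 + (4/39)·(-5) + (11/39)·9 + (7/39)·(-8) + (4/39)·6 + (7/39)·179 = 1336/39
Fair fee = E[payout] = 1336/39 ≈ $34.26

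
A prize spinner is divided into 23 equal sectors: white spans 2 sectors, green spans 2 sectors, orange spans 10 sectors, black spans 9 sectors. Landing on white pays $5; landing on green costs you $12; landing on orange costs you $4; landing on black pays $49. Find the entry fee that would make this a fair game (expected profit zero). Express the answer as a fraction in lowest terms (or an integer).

E[payout] = (2/23)·5 + (2/23)·(-12) + (10/23)·(-4) + (9/23)·49 = 387/23
Fair fee = E[payout] = 387/23

387/23 dollars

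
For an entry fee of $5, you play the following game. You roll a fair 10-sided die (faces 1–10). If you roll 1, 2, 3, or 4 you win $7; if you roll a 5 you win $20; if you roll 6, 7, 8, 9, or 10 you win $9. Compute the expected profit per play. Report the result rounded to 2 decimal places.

$4.30

E[payout] = (2/5)·7 + (1/2)·9 + (1/10)·20 = 93/10
Expected profit = 93/10 − 5 = 43/10 ≈ $4.30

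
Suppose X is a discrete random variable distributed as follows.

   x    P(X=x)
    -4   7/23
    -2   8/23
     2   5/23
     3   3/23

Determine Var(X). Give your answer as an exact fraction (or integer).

3768/529

E[X] = (7/23)·(-4) + (8/23)·(-2) + (5/23)·2 + (3/23)·3 = -25/23
E[X²] = (7/23)·16 + (8/23)·4 + (5/23)·4 + (3/23)·9 = 191/23
Var(X) = 191/23 − (-25/23)² = 3768/529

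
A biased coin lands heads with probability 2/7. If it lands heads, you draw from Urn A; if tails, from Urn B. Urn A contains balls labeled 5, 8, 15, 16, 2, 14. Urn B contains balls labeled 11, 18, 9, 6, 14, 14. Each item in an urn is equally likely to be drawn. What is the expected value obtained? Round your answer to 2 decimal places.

E[X | Urn A] = (5 + 8 + 15 + 16 + 2 + 14)/6 = 10
E[X | Urn B] = (11 + 18 + 9 + 6 + 14 + 14)/6 = 12
E[X] = (2/7)·10 + (5/7)·12 = 80/7 ≈ 11.43

11.43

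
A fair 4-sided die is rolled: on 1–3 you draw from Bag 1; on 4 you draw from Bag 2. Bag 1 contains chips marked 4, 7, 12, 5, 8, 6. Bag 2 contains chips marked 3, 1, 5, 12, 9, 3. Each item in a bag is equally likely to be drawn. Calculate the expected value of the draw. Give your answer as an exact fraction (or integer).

53/8

E[X | Bag 1] = (4 + 7 + 12 + 5 + 8 + 6)/6 = 7
E[X | Bag 2] = (3 + 1 + 5 + 12 + 9 + 3)/6 = 11/2
E[X] = (3/4)·7 + (1/4)·11/2 = 53/8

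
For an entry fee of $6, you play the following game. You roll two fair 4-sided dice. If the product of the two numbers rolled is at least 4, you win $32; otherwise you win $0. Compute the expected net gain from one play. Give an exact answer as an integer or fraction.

E[payout] = (5/16)·0 + (11/16)·32 = 22
Expected profit = 22 − 6 = 16

$16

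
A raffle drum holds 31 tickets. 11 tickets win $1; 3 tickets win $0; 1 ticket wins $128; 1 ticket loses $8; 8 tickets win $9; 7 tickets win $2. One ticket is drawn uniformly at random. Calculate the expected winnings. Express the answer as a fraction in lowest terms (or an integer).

E[payout] = (11/31)·1 + (3/31)·0 + (1/31)·128 + (1/31)·(-8) + (8/31)·9 + (7/31)·2 = 7

$7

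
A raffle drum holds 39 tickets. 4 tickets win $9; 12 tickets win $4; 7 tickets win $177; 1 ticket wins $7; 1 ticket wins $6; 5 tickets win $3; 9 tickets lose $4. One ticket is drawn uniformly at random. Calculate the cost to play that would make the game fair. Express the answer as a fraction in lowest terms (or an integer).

1315/39 dollars

E[payout] = (4/39)·9 + (12/39)·4 + (7/39)·177 + (1/39)·7 + (1/39)·6 + (5/39)·3 + (9/39)·(-4) = 1315/39
Fair fee = E[payout] = 1315/39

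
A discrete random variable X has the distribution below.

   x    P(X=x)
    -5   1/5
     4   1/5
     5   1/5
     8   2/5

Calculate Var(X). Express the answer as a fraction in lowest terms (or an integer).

114/5

E[X] = (1/5)·(-5) + (1/5)·4 + (1/5)·5 + (2/5)·8 = 4
E[X²] = (1/5)·25 + (1/5)·16 + (1/5)·25 + (2/5)·64 = 194/5
Var(X) = 194/5 − (4)² = 114/5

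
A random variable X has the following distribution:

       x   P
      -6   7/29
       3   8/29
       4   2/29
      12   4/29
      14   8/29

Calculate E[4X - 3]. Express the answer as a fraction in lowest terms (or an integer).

513/29

E[4x-3] = (7/29)·(-27) + (8/29)·9 + (2/29)·13 + (4/29)·45 + (8/29)·53
     = 513/29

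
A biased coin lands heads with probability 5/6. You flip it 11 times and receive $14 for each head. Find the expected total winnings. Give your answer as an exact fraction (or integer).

385/3 dollars

E[#heads] = 11·5/6 = 55/6 (linearity over flips).
E[winnings] = 14·55/6 = 385/3.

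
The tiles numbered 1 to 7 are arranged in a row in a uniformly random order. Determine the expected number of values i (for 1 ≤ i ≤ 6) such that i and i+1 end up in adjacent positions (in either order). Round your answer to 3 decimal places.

For each i ∈ {1,…,6}, let Xᵢ = 1 if i and i+1 are adjacent. P(Xᵢ=1) = 2·(7−1)!/7! = 2/7.
By linearity, E[ΣXᵢ] = (6)·(2/7) = 12/7.
≈ 1.714

1.714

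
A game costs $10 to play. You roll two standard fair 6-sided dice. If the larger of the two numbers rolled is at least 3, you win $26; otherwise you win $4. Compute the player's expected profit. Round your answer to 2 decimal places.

$13.56

E[payout] = (1/9)·4 + (8/9)·26 = 212/9
Expected profit = 212/9 − 10 = 122/9 ≈ $13.56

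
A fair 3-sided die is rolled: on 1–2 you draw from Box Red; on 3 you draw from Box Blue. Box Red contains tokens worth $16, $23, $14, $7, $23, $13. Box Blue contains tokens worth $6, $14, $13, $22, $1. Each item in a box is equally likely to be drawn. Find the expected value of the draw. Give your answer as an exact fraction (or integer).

72/5 dollars

E[X | Box Red] = (16 + 23 + 14 + 7 + 23 + 13)/6 = 16
E[X | Box Blue] = (6 + 14 + 13 + 22 + 1)/5 = 56/5
E[X] = (2/3)·16 + (1/3)·56/5 = 72/5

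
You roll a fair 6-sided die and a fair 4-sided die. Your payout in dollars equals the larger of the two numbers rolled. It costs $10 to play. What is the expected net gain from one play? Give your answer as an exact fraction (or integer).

-73/12 dollars

Distribution of the larger of the two numbers rolled: 1 w.p. 1/24, 2 w.p. 1/8, 3 w.p. 5/24, 4 w.p. 7/24, 5 w.p. 1/6, 6 w.p. 1/6
E[payout] = (1/24)·1 + (1/8)·2 + (5/24)·3 + (7/24)·4 + (1/6)·5 + (1/6)·6 = 47/12
Expected profit = 47/12 − 10 = -73/12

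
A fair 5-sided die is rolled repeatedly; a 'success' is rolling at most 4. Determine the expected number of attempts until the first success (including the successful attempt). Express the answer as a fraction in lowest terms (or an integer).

5/4

For a geometric distribution, E[trials] = 1/p = 1/(4/5) = 5/4.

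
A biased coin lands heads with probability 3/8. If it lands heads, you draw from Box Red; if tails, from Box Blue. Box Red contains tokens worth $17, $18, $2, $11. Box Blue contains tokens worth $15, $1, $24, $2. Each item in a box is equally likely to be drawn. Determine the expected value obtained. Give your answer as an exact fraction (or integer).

E[X | Box Red] = (17 + 18 + 2 + 11)/4 = 12
E[X | Box Blue] = (15 + 1 + 24 + 2)/4 = 21/2
E[X] = (3/8)·12 + (5/8)·21/2 = 177/16

177/16 dollars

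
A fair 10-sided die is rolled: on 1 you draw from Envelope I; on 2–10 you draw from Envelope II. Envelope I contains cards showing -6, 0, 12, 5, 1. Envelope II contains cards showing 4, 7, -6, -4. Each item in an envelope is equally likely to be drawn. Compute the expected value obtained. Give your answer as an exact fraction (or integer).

93/200

E[X | Envelope I] = (-6 + 0 + 12 + 5 + 1)/5 = 12/5
E[X | Envelope II] = (4 + 7 − 6 − 4)/4 = 1/4
E[X] = (1/10)·12/5 + (9/10)·1/4 = 93/200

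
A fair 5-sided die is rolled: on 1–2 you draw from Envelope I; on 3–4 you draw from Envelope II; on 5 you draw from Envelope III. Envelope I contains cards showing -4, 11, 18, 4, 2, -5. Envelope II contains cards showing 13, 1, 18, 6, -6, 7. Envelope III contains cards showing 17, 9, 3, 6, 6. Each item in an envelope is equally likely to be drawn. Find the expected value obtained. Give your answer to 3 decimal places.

5.973

E[X | Envelope I] = (-4 + 11 + 18 + 4 + 2 − 5)/6 = 13/3
E[X | Envelope II] = (13 + 1 + 18 + 6 − 6 + 7)/6 = 13/2
E[X | Envelope III] = (17 + 9 + 3 + 6 + 6)/5 = 41/5
E[X] = (2/5)·13/3 + (2/5)·13/2 + (1/5)·41/5 = 448/75 ≈ 5.973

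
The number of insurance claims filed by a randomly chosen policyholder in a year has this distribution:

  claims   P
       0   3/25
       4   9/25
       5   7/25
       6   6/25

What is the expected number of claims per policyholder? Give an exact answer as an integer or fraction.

E[X] = (3/25)·0 + (9/25)·4 + (7/25)·5 + (6/25)·6
     = 107/25

107/25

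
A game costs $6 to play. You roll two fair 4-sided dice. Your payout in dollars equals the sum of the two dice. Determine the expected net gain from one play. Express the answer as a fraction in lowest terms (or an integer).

-$1

Distribution of the sum of the two dice: 2 w.p. 1/16, 3 w.p. 1/8, 4 w.p. 3/16, 5 w.p. 1/4, 6 w.p. 3/16, 7 w.p. 1/8, …
E[payout] = (1/16)·2 + (1/8)·3 + (3/16)·4 + (1/4)·5 + (3/16)·6 + (1/8)·7 + (1/16)·8 = 5
Expected profit = 5 − 6 = -1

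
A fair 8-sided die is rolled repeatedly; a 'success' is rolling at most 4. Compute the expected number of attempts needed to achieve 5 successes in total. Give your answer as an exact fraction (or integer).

By linearity (sum of 5 independent geometric waits), E[trials] = 5/p = 5/(1/2) = 10.

10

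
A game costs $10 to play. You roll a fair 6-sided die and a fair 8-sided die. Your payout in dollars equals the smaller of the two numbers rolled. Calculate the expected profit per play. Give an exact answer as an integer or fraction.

-347/48 dollars

Distribution of the smaller of the two numbers rolled: 1 w.p. 13/48, 2 w.p. 11/48, 3 w.p. 3/16, 4 w.p. 7/48, 5 w.p. 5/48, 6 w.p. 1/16
E[payout] = (13/48)·1 + (11/48)·2 + (3/16)·3 + (7/48)·4 + (5/48)·5 + (1/16)·6 = 133/48
Expected profit = 133/48 − 10 = -347/48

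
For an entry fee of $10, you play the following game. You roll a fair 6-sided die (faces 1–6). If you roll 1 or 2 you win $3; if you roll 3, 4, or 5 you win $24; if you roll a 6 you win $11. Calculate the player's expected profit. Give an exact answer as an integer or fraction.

29/6 dollars

E[payout] = (1/3)·3 + (1/6)·11 + (1/2)·24 = 89/6
Expected profit = 89/6 − 10 = 29/6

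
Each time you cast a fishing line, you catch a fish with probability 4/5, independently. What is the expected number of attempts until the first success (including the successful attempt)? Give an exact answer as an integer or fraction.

For a geometric distribution, E[trials] = 1/p = 1/(4/5) = 5/4.

5/4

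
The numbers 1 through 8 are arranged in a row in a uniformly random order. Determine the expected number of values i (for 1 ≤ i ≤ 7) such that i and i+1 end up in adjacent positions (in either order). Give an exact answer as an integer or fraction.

For each i ∈ {1,…,7}, let Xᵢ = 1 if i and i+1 are adjacent. P(Xᵢ=1) = 2·(8−1)!/8! = 2/8.
By linearity, E[ΣXᵢ] = (7)·(2/8) = 7/4.

7/4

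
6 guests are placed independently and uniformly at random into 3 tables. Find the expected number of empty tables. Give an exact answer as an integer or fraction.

64/243

Let Xⱼ=1 if table j is empty. P(Xⱼ=1) = ((3-1)/3)^6 = 64/729.
By linearity, E[#empty] = 3·64/729 = 64/243.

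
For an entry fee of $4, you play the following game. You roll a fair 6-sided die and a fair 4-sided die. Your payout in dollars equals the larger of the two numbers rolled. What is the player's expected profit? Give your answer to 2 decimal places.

Distribution of the larger of the two numbers rolled: 1 w.p. 1/24, 2 w.p. 1/8, 3 w.p. 5/24, 4 w.p. 7/24, 5 w.p. 1/6, 6 w.p. 1/6
E[payout] = (1/24)·1 + (1/8)·2 + (5/24)·3 + (7/24)·4 + (1/6)·5 + (1/6)·6 = 47/12
Expected profit = 47/12 − 4 = -1/12 ≈ -$0.08

-$0.08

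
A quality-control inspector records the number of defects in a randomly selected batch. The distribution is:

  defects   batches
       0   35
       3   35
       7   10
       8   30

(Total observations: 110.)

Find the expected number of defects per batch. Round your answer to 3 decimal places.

Total = 110, so P(defects=0) = 35/110, etc.
E[X] = (7/22)·0 + (7/22)·3 + (1/11)·7 + (3/11)·8
     = 83/22 ≈ 3.773

3.773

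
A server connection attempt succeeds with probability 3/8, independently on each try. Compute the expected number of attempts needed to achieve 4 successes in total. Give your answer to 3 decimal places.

By linearity (sum of 4 independent geometric waits), E[trials] = 4/p = 4/(3/8) = 32/3.
≈ 10.667

10.667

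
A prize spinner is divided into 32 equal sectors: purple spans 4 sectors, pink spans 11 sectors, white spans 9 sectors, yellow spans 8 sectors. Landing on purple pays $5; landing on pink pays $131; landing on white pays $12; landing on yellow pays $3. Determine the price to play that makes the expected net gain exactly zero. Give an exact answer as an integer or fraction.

1593/32 dollars

E[payout] = (4/32)·5 + (11/32)·131 + (9/32)·12 + (8/32)·3 = 1593/32
Fair fee = E[payout] = 1593/32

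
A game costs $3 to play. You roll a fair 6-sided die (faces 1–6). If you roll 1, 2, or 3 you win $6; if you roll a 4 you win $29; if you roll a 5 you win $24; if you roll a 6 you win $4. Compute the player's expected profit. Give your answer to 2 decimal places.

E[payout] = (1/6)·4 + (1/2)·6 + (1/6)·24 + (1/6)·29 = 25/2
Expected profit = 25/2 − 3 = 19/2 ≈ $9.50

$9.50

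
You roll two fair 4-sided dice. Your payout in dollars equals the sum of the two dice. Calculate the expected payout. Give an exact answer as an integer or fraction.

$5

Distribution of the sum of the two dice: 2 w.p. 1/16, 3 w.p. 1/8, 4 w.p. 3/16, 5 w.p. 1/4, 6 w.p. 3/16, 7 w.p. 1/8, …
E[payout] = (1/16)·2 + (1/8)·3 + (3/16)·4 + (1/4)·5 + (3/16)·6 + (1/8)·7 + (1/16)·8 = 5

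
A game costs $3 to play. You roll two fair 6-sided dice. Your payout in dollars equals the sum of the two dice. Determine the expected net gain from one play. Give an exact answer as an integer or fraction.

Distribution of the sum of the two dice: 2 w.p. 1/36, 3 w.p. 1/18, 4 w.p. 1/12, 5 w.p. 1/9, 6 w.p. 5/36, 7 w.p. 1/6, …
E[payout] = (1/36)·2 + (1/18)·3 + (1/12)·4 + (1/9)·5 + (5/36)·6 + (1/6)·7 + (5/36)·8 + (1/9)·9 + (1/12)·10 + (1/18)·11 + (1/36)·12 = 7
Expected profit = 7 − 3 = 4

$4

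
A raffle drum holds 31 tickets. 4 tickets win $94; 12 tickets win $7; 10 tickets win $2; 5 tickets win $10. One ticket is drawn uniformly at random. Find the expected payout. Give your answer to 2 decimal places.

$17.10

E[payout] = (4/31)·94 + (12/31)·7 + (10/31)·2 + (5/31)·10 = 530/31
≈ $17.10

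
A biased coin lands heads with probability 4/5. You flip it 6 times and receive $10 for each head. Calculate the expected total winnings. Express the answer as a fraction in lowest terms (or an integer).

E[#heads] = 6·4/5 = 24/5 (linearity over flips).
E[winnings] = 10·24/5 = 48.

$48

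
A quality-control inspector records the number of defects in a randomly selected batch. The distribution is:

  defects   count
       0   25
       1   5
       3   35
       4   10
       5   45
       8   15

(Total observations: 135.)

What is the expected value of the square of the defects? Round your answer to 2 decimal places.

Total = 135, so P(defects=0) = 25/135, etc.
E[X²] = (5/27)·0 + (1/27)·1 + (7/27)·9 + (2/27)·16 + (1/3)·25 + (1/9)·64
     = 19 ≈ 19.00

19.00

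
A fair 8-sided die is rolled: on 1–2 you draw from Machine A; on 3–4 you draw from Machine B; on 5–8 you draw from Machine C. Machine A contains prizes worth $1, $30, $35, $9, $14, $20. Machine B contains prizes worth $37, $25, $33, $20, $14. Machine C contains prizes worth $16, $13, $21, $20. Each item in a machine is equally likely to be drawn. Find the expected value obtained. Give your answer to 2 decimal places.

$19.74

E[X | Machine A] = (1 + 30 + 35 + 9 + 14 + 20)/6 = 109/6
E[X | Machine B] = (37 + 25 + 33 + 20 + 14)/5 = 129/5
E[X | Machine C] = (16 + 13 + 21 + 20)/4 = 35/2
E[X] = (1/4)·109/6 + (1/4)·129/5 + (1/2)·35/2 = 2369/120 ≈ 19.74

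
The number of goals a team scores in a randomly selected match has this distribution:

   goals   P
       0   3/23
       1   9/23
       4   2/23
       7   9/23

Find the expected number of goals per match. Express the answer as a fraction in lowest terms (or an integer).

E[X] = (3/23)·0 + (9/23)·1 + (2/23)·4 + (9/23)·7
     = 80/23

80/23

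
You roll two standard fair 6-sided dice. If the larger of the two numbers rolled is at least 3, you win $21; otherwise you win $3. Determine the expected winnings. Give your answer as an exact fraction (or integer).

$19

E[payout] = (1/9)·3 + (8/9)·21 = 19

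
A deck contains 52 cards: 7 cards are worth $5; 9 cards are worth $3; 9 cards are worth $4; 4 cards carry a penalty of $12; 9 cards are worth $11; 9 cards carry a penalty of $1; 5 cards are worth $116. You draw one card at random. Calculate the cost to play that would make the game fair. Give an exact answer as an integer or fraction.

E[payout] = (7/52)·5 + (9/52)·3 + (9/52)·4 + (4/52)·(-12) + (9/52)·11 + (9/52)·(-1) + (5/52)·116 = 180/13
Fair fee = E[payout] = 180/13

180/13 dollars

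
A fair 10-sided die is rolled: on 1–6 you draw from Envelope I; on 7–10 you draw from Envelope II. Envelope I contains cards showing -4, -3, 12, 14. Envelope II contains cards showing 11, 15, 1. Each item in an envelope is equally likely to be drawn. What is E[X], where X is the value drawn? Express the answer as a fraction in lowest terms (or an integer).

E[X | Envelope I] = (-4 − 3 + 12 + 14)/4 = 19/4
E[X | Envelope II] = (11 + 15 + 1)/3 = 9
E[X] = (3/5)·19/4 + (2/5)·9 = 129/20

129/20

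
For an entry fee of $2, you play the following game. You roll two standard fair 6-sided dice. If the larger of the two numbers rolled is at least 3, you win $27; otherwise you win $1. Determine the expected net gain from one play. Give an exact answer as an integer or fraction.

199/9 dollars

E[payout] = (1/9)·1 + (8/9)·27 = 217/9
Expected profit = 217/9 − 2 = 199/9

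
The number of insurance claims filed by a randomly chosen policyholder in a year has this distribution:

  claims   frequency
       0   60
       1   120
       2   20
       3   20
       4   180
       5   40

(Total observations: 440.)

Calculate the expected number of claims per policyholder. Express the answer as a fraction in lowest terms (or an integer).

Total = 440, so P(claims=0) = 60/440, etc.
E[X] = (3/22)·0 + (3/11)·1 + (1/22)·2 + (1/22)·3 + (9/22)·4 + (1/11)·5
     = 57/22

57/22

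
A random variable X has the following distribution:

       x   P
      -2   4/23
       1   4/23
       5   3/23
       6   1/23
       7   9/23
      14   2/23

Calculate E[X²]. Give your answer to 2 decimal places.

41.91

E[X²] = (4/23)·4 + (4/23)·1 + (3/23)·25 + (1/23)·36 + (9/23)·49 + (2/23)·196
     = 964/23 ≈ 41.91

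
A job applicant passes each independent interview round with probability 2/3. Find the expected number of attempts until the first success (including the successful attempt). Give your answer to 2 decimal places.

1.50

For a geometric distribution, E[trials] = 1/p = 1/(2/3) = 3/2.
≈ 1.50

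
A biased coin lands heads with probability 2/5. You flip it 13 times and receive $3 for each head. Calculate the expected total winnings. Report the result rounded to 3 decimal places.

E[#heads] = 13·2/5 = 26/5 (linearity over flips).
E[winnings] = 3·26/5 = 78/5.
≈ 15.600

$15.600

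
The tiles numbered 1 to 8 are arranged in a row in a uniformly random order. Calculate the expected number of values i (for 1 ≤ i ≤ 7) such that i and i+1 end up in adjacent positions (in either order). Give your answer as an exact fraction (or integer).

7/4

For each i ∈ {1,…,7}, let Xᵢ = 1 if i and i+1 are adjacent. P(Xᵢ=1) = 2·(8−1)!/8! = 2/8.
By linearity, E[ΣXᵢ] = (7)·(2/8) = 7/4.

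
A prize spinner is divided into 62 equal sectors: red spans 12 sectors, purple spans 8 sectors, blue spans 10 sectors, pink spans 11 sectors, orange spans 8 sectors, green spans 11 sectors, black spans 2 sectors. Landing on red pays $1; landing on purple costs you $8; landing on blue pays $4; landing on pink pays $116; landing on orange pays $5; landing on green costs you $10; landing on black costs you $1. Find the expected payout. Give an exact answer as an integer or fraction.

596/31 dollars

E[payout] = (12/62)·1 + (8/62)·(-8) + (10/62)·4 + (11/62)·116 + (8/62)·5 + (11/62)·(-10) + (2/62)·(-1) = 596/31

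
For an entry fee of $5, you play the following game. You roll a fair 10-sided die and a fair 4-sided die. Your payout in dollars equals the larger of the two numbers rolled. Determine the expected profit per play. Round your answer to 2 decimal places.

$0.75

Distribution of the larger of the two numbers rolled: 1 w.p. 1/40, 2 w.p. 3/40, 3 w.p. 1/8, 4 w.p. 7/40, 5 w.p. 1/10, 6 w.p. 1/10, …
E[payout] = (1/40)·1 + (3/40)·2 + (1/8)·3 + (7/40)·4 + (1/10)·5 + (1/10)·6 + (1/10)·7 + (1/10)·8 + (1/10)·9 + (1/10)·10 = 23/4
Expected profit = 23/4 − 5 = 3/4 ≈ $0.75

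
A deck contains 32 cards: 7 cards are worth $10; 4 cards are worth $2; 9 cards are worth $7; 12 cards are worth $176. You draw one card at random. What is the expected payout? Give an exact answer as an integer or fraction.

E[payout] = (7/32)·10 + (4/32)·2 + (9/32)·7 + (12/32)·176 = 2253/32

2253/32 dollars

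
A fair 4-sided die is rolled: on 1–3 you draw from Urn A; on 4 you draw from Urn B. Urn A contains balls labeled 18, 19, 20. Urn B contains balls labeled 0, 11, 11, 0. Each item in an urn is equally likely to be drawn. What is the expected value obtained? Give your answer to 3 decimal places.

15.625

E[X | Urn A] = (18 + 19 + 20)/3 = 19
E[X | Urn B] = (0 + 11 + 11 + 0)/4 = 11/2
E[X] = (3/4)·19 + (1/4)·11/2 = 125/8 ≈ 15.625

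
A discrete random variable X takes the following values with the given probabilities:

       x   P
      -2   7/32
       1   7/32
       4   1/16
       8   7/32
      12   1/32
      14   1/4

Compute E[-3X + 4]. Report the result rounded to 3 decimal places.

-12.969

E[-3x+4] = (7/32)·10 + (7/32)·1 + (1/16)·(-8) + (7/32)·(-20) + (1/32)·(-32) + (1/4)·(-38)
     = -415/32 ≈ -12.969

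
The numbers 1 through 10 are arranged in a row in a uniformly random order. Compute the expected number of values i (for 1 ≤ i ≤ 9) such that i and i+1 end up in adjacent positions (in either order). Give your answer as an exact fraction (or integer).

9/5

For each i ∈ {1,…,9}, let Xᵢ = 1 if i and i+1 are adjacent. P(Xᵢ=1) = 2·(10−1)!/10! = 2/10.
By linearity, E[ΣXᵢ] = (9)·(2/10) = 9/5.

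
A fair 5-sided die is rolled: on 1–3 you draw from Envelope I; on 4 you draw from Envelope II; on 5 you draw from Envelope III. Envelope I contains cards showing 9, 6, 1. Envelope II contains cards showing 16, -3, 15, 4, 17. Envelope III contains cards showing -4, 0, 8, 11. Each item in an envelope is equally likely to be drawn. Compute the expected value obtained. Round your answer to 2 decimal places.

E[X | Envelope I] = (9 + 6 + 1)/3 = 16/3
E[X | Envelope II] = (16 − 3 + 15 + 4 + 17)/5 = 49/5
E[X | Envelope III] = (-4 + 0 + 8 + 11)/4 = 15/4
E[X] = (3/5)·16/3 + (1/5)·49/5 + (1/5)·15/4 = 591/100 ≈ 5.91

5.91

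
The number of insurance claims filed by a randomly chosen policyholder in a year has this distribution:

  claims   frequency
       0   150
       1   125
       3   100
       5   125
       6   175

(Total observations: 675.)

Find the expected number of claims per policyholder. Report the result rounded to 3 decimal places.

Total = 675, so P(claims=0) = 150/675, etc.
E[X] = (2/9)·0 + (5/27)·1 + (4/27)·3 + (5/27)·5 + (7/27)·6
     = 28/9 ≈ 3.111

3.111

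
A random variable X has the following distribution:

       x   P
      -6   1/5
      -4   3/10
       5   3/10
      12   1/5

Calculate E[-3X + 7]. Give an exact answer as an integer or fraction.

E[-3x+7] = (1/5)·25 + (3/10)·19 + (3/10)·(-8) + (1/5)·(-29)
     = 5/2

5/2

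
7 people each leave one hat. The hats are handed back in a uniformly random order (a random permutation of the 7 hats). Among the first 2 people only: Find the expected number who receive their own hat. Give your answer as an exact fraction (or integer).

Let Xᵢ = 1 if person i gets their own hat. For each i, P(Xᵢ=1) = 1/7.
By linearity of expectation, E[X₁+…+X_2] = 2·(1/7) = 2/7.

2/7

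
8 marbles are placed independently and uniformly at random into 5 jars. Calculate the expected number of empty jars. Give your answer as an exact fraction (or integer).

Let Xⱼ=1 if jar j is empty. P(Xⱼ=1) = ((5-1)/5)^8 = 65536/390625.
By linearity, E[#empty] = 5·65536/390625 = 65536/78125.

65536/78125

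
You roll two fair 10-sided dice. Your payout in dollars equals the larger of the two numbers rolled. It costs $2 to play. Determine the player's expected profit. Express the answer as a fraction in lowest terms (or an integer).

103/20 dollars

Distribution of the larger of the two numbers rolled: 1 w.p. 1/100, 2 w.p. 3/100, 3 w.p. 1/20, 4 w.p. 7/100, 5 w.p. 9/100, 6 w.p. 11/100, …
E[payout] = (1/100)·1 + (3/100)·2 + (1/20)·3 + (7/100)·4 + (9/100)·5 + (11/100)·6 + (13/100)·7 + (3/20)·8 + (17/100)·9 + (19/100)·10 = 143/20
Expected profit = 143/20 − 2 = 103/20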